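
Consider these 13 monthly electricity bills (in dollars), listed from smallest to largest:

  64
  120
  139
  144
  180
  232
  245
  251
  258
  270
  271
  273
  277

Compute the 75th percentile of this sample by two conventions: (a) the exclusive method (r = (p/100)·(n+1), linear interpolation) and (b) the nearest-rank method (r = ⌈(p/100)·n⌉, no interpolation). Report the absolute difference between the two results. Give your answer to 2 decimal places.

n = 13.
(a) r = 10.5; between ranks 10 (270) and 11 (271): 270.5.
(b) the nearest-rank method: rank 10 → 270.
|270.5 − 270| = 0.5.

0.50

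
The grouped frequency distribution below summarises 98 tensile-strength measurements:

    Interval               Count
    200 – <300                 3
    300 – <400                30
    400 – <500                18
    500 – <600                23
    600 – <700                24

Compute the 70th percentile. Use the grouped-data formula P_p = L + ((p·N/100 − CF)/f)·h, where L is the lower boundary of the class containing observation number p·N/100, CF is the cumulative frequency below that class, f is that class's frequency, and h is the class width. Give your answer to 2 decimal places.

576.52

N = 98; target position k = 70/100 · 98 = 68.6.
Cumulative frequencies: 3, 33, 51, 74, 98.
Observation 68.6 falls in the class 500 – <600.
L = 500, CF = 51, f = 23, h = 100.
P70 = 500 + ((68.6 − 51)/23)·100 = 500 + 76.5217 = 576.522.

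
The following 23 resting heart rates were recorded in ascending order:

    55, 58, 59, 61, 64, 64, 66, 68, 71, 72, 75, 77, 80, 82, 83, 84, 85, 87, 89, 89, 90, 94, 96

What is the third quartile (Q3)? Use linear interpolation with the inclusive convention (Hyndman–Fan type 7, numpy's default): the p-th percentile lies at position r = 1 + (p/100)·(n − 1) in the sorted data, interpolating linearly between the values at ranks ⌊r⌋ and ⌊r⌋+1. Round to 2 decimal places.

86.00

n = 23.
r = 1 + (75/100)·(23 − 1) = 1 + 16.5 = 17.5.
Rank 17 is 85 and rank 18 is 87.
Interpolate: 85 + 0.5·(87 − 85) = 85 + 0.5·2 = 86.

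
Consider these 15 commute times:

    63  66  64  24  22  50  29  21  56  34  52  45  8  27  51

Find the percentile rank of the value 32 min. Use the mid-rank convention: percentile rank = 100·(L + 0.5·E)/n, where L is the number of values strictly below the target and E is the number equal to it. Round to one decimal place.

40.0

Sorted: 8, 21, 22, 24, 27, 29, 34, 45, 50, 51, 52, 56, 63, 64, 66.
Count below 32: L = 6; count equal: E = 0; n = 15.
Percentile rank = 100·(6 + 0.5·0)/15 = 100·6/15 = 40.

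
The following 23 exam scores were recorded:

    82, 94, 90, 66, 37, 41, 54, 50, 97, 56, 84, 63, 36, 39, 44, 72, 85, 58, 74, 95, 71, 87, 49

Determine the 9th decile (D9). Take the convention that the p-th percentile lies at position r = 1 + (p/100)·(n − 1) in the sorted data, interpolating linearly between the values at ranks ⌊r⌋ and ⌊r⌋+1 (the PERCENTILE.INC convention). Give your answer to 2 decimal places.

93.20

Sorted: 36, 37, 39, 41, 44, 49, 50, 54, 56, 58, 63, 66, 71, 72, 74, 82, 84, 85, 87, 90, 94, 95, 97.
n = 23.
r = 1 + (90/100)·(23 − 1) = 1 + 19.8 = 20.8.
Rank 20 is 90 and rank 21 is 94.
Interpolate: 90 + 0.8·(94 − 90) = 90 + 0.8·4 = 93.2.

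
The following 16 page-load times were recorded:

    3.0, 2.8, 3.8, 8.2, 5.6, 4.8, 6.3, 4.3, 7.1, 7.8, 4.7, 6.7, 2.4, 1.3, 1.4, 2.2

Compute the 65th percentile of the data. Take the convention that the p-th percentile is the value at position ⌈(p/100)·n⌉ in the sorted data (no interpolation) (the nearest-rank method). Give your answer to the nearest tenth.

Sorted: 1.3, 1.4, 2.2, 2.4, 2.8, 3.0, 3.8, 4.3, 4.7, 4.8, 5.6, 6.3, 6.7, 7.1, 7.8, 8.2.
n = 16.
Position = ⌈65/100 · 16⌉ = ⌈10.4⌉ = 11.
The value at rank 11 is 5.6.

5.6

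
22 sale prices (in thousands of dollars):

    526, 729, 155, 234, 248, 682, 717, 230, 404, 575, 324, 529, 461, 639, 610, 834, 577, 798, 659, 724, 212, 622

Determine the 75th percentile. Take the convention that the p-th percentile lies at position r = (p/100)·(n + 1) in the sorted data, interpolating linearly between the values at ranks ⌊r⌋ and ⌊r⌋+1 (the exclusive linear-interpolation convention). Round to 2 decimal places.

690.75

Sorted: 155, 212, 230, 234, 248, 324, 404, 461, 526, 529, 575, 577, 610, 622, 639, 659, 682, 717, 724, 729, 798, 834.
n = 22.
r = (75/100)·(22 + 1) = 17.25.
Rank 17 is 682 and rank 18 is 717.
Interpolate: 682 + 0.25·(717 − 682) = 682 + 0.25·35 = 690.75.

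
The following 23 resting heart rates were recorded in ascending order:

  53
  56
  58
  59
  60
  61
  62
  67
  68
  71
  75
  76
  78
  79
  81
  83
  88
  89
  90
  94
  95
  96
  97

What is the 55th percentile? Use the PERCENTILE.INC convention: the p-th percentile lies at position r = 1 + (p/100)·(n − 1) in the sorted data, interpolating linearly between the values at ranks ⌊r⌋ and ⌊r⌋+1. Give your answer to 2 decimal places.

78.10

n = 23.
r = 1 + (55/100)·(23 − 1) = 1 + 12.1 = 13.1.
Rank 13 is 78 and rank 14 is 79.
Interpolate: 78 + 0.1·(79 − 78) = 78 + 0.1·1 = 78.1.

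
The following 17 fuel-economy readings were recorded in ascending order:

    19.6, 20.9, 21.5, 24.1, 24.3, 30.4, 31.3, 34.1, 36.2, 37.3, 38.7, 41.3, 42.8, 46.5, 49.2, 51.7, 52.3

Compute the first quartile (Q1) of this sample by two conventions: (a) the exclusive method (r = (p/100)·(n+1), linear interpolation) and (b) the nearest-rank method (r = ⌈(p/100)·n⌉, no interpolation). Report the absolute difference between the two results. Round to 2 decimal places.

n = 17.
(a) r = 4.5; between ranks 4 (24.1) and 5 (24.3): 24.2.
(b) the nearest-rank method: rank 5 → 24.3.
|24.2 − 24.3| = 0.1.

0.10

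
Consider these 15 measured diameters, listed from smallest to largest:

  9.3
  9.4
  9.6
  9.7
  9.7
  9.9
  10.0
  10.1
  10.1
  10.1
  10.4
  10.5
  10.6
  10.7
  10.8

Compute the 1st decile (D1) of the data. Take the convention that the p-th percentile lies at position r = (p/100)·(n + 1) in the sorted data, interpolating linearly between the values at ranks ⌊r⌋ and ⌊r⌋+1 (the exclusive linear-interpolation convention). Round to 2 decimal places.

9.36

n = 15.
r = (10/100)·(15 + 1) = 1.6.
Rank 1 is 9.3 and rank 2 is 9.4.
Interpolate: 9.3 + 0.6·(9.4 − 9.3) = 9.3 + 0.6·0.1 = 9.36.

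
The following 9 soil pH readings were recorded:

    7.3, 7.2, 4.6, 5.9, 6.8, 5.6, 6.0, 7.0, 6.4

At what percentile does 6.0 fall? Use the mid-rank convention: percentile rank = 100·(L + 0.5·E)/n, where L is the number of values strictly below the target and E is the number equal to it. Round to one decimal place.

38.9

Sorted: 4.6, 5.6, 5.9, 6.0, 6.4, 6.8, 7.0, 7.2, 7.3.
Count below 6.0: L = 3; count equal: E = 1; n = 9.
Percentile rank = 100·(3 + 0.5·1)/9 = 100·3.5/9 = 38.89.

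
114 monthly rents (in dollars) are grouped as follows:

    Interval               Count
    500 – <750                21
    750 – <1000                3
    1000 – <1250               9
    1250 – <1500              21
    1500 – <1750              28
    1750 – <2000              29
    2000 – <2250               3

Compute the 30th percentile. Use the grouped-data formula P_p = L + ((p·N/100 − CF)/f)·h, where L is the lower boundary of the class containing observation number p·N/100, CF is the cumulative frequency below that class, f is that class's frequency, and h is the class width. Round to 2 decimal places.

N = 114; target position k = 30/100 · 114 = 34.2.
Cumulative frequencies: 21, 24, 33, 54, 82, 111, 114.
Observation 34.2 falls in the class 1250 – <1500.
L = 1250, CF = 33, f = 21, h = 250.
P30 = 1250 + ((34.2 − 33)/21)·250 = 1250 + 14.2857 = 1264.29.

1264.29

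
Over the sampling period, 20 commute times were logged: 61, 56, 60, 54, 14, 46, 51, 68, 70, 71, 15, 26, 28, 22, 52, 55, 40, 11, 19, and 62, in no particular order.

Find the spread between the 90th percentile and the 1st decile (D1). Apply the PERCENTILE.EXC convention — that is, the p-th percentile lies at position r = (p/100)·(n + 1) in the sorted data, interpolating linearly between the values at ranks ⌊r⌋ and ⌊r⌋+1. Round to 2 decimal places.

55.70

Sorted: 11, 14, 15, 19, 22, 26, 28, 40, 46, 51, 52, 54, 55, 56, 60, 61, 62, 68, 70, 71.
n = 20.
P10: r = 2.1; ranks 2–3 are 14, 15; interpolating gives 14.1.
P90: r = 18.9; ranks 18–19 are 68, 70; interpolating gives 69.8.
Difference: 69.8 − 14.1 = 55.7.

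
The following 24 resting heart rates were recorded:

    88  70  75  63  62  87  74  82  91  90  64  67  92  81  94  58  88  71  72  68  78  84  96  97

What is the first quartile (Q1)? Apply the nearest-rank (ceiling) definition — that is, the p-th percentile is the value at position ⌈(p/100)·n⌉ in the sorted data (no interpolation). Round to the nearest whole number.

Sorted: 58, 62, 63, 64, 67, 68, 70, 71, 72, 74, 75, 78, 81, 82, 84, 87, 88, 88, 90, 91, 92, 94, 96, 97.
n = 24.
Position = ⌈25/100 · 24⌉ = ⌈6⌉ = 6.
The value at rank 6 is 68.

68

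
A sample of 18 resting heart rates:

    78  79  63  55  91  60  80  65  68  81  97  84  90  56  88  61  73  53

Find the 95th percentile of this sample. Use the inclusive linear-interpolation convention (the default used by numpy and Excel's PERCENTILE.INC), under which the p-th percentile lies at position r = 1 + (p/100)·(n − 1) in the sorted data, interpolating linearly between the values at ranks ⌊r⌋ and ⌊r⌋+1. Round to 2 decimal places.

Sorted: 53, 55, 56, 60, 61, 63, 65, 68, 73, 78, 79, 80, 81, 84, 88, 90, 91, 97.
n = 18.
r = 1 + (95/100)·(18 − 1) = 1 + 16.15 = 17.15.
Rank 17 is 91 and rank 18 is 97.
Interpolate: 91 + 0.15·(97 − 91) = 91 + 0.15·6 = 91.9.

91.90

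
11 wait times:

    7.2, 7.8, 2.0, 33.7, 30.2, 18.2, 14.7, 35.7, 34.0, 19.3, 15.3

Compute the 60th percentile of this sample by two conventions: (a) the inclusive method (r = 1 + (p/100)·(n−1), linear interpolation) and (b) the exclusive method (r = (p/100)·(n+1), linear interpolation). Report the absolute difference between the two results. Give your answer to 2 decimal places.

2.18

Sorted: 2.0, 7.2, 7.8, 14.7, 15.3, 18.2, 19.3, 30.2, 33.7, 34.0, 35.7.
n = 11.
(a) r = 7 → value at rank 7 = 19.3.
(b) r = 7.2; between ranks 7 (19.3) and 8 (30.2): 21.48.
|19.3 − 21.48| = 2.18.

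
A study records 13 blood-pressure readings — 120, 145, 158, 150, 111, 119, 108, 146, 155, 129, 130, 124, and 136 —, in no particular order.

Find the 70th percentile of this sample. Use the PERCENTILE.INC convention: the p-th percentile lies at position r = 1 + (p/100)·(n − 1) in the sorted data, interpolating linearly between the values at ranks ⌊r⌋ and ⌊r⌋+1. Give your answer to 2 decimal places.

145.40

Sorted: 108, 111, 119, 120, 124, 129, 130, 136, 145, 146, 150, 155, 158.
n = 13.
r = 1 + (70/100)·(13 − 1) = 1 + 8.4 = 9.4.
Rank 9 is 145 and rank 10 is 146.
Interpolate: 145 + 0.4·(146 − 145) = 145 + 0.4·1 = 145.4.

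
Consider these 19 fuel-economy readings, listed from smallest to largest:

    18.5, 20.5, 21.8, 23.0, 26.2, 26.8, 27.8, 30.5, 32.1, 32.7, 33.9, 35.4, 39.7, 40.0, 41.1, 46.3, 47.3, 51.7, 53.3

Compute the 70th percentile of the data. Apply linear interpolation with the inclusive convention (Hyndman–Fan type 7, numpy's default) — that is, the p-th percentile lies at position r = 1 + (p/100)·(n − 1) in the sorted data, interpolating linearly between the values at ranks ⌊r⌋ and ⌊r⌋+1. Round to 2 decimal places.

n = 19.
r = 1 + (70/100)·(19 − 1) = 1 + 12.6 = 13.6.
Rank 13 is 39.7 and rank 14 is 40.0.
Interpolate: 39.7 + 0.6·(40.0 − 39.7) = 39.7 + 0.6·0.3 = 39.88.

39.88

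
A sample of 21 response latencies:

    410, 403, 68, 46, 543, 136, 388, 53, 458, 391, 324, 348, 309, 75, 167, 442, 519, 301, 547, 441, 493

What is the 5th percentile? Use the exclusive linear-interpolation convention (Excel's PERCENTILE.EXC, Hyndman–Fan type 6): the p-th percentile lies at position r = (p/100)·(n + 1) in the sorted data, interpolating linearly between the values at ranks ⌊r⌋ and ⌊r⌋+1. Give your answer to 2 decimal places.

46.70

Sorted: 46, 53, 68, 75, 136, 167, 301, 309, 324, 348, 388, 391, 403, 410, 441, 442, 458, 493, 519, 543, 547.
n = 21.
r = (5/100)·(21 + 1) = 1.1.
Rank 1 is 46 and rank 2 is 53.
Interpolate: 46 + 0.1·(53 − 46) = 46 + 0.1·7 = 46.7.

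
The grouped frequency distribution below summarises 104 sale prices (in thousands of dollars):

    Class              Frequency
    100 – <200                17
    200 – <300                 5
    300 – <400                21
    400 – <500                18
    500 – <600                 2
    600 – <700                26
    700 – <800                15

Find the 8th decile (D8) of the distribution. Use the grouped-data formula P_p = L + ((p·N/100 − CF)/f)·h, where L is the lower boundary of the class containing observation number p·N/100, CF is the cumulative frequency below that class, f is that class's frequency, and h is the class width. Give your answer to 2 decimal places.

N = 104; target position k = 80/100 · 104 = 83.2.
Cumulative frequencies: 17, 22, 43, 61, 63, 89, 104.
Observation 83.2 falls in the class 600 – <700.
L = 600, CF = 63, f = 26, h = 100.
P80 = 600 + ((83.2 − 63)/26)·100 = 600 + 77.6923 = 677.692.

677.69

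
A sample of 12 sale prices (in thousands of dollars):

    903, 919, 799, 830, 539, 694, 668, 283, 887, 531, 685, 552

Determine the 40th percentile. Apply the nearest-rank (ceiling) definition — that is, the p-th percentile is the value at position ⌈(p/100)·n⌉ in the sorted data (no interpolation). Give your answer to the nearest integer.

668

Sorted: 283, 531, 539, 552, 668, 685, 694, 799, 830, 887, 903, 919.
n = 12.
Position = ⌈40/100 · 12⌉ = ⌈4.8⌉ = 5.
The value at rank 5 is 668.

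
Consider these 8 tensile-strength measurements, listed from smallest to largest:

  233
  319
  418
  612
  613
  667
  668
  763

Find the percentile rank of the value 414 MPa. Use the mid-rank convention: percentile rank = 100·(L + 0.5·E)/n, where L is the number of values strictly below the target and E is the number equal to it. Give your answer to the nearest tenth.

Count below 414: L = 2; count equal: E = 0; n = 8.
Percentile rank = 100·(2 + 0.5·0)/8 = 100·2/8 = 25.

25.0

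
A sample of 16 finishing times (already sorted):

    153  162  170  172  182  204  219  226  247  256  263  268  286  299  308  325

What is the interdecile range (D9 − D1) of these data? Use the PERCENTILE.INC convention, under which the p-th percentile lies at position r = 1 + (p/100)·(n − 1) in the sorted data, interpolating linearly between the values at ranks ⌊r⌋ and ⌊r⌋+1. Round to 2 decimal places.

n = 16.
P10: r = 2.5; ranks 2–3 are 162, 170; interpolating gives 166.
P90: r = 14.5; ranks 14–15 are 299, 308; interpolating gives 303.5.
Difference: 303.5 − 166 = 137.5.

137.50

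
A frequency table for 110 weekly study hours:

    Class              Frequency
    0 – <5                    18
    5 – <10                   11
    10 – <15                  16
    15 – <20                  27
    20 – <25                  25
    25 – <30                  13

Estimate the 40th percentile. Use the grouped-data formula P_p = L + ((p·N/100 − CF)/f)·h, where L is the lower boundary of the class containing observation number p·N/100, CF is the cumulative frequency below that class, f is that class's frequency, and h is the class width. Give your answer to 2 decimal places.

N = 110; target position k = 40/100 · 110 = 44.
Cumulative frequencies: 18, 29, 45, 72, 97, 110.
Observation 44 falls in the class 10 – <15.
L = 10, CF = 29, f = 16, h = 5.
P40 = 10 + ((44 − 29)/16)·5 = 10 + 4.6875 = 14.6875.

14.69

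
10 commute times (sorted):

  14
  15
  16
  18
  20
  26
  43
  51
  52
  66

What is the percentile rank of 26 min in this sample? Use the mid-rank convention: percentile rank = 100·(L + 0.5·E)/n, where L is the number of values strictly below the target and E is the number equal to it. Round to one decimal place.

55.0

Count below 26: L = 5; count equal: E = 1; n = 10.
Percentile rank = 100·(5 + 0.5·1)/10 = 100·5.5/10 = 55.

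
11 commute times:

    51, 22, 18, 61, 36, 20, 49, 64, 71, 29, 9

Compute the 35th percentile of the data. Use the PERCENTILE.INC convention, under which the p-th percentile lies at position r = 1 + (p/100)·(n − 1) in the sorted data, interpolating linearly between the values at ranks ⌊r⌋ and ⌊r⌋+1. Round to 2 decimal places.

25.50

Sorted: 9, 18, 20, 22, 29, 36, 49, 51, 61, 64, 71.
n = 11.
r = 1 + (35/100)·(11 − 1) = 1 + 3.5 = 4.5.
Rank 4 is 22 and rank 5 is 29.
Interpolate: 22 + 0.5·(29 − 22) = 22 + 0.5·7 = 25.5.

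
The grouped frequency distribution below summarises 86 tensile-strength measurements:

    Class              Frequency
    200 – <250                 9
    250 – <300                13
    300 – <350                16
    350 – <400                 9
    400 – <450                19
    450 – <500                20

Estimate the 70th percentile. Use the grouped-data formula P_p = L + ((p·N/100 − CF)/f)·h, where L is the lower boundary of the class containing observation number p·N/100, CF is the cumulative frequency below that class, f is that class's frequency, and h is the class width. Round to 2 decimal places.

N = 86; target position k = 70/100 · 86 = 60.2.
Cumulative frequencies: 9, 22, 38, 47, 66, 86.
Observation 60.2 falls in the class 400 – <450.
L = 400, CF = 47, f = 19, h = 50.
P70 = 400 + ((60.2 − 47)/19)·50 = 400 + 34.7368 = 434.737.

434.74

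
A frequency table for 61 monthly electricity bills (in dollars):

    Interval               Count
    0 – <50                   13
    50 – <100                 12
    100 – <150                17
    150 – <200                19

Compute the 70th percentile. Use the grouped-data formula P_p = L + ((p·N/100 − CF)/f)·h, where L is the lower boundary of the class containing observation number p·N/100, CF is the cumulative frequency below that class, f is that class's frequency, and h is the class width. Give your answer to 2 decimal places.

N = 61; target position k = 70/100 · 61 = 42.7.
Cumulative frequencies: 13, 25, 42, 61.
Observation 42.7 falls in the class 150 – <200.
L = 150, CF = 42, f = 19, h = 50.
P70 = 150 + ((42.7 − 42)/19)·50 = 150 + 1.84211 = 151.842.

151.84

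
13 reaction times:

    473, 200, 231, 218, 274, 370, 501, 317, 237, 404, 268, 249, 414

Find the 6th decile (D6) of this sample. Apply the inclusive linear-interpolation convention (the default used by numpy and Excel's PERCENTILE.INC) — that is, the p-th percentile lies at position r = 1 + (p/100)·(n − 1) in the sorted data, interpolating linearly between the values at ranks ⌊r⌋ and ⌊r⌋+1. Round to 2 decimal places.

Sorted: 200, 218, 231, 237, 249, 268, 274, 317, 370, 404, 414, 473, 501.
n = 13.
r = 1 + (60/100)·(13 − 1) = 1 + 7.2 = 8.2.
Rank 8 is 317 and rank 9 is 370.
Interpolate: 317 + 0.2·(370 − 317) = 317 + 0.2·53 = 327.6.

327.60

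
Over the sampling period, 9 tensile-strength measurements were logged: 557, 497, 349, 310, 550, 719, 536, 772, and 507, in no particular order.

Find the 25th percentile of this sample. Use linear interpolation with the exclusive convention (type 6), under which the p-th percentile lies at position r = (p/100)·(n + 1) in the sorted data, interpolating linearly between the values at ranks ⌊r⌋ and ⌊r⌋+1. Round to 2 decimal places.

423.00

Sorted: 310, 349, 497, 507, 536, 550, 557, 719, 772.
n = 9.
r = (25/100)·(9 + 1) = 2.5.
Rank 2 is 349 and rank 3 is 497.
Interpolate: 349 + 0.5·(497 − 349) = 349 + 0.5·148 = 423.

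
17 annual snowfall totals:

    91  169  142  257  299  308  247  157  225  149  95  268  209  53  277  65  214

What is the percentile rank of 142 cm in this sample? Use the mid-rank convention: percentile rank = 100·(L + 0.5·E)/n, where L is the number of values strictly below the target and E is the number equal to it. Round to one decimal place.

26.5

Sorted: 53, 65, 91, 95, 142, 149, 157, 169, 209, 214, 225, 247, 257, 268, 277, 299, 308.
Count below 142: L = 4; count equal: E = 1; n = 17.
Percentile rank = 100·(4 + 0.5·1)/17 = 100·4.5/17 = 26.47.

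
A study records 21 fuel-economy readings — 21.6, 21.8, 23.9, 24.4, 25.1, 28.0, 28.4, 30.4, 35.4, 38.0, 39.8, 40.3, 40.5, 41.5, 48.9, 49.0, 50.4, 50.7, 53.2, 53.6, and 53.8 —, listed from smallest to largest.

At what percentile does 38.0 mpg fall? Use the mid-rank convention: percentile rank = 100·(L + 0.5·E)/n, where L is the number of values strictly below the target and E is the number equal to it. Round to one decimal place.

45.2

Count below 38.0: L = 9; count equal: E = 1; n = 21.
Percentile rank = 100·(9 + 0.5·1)/21 = 100·9.5/21 = 45.24.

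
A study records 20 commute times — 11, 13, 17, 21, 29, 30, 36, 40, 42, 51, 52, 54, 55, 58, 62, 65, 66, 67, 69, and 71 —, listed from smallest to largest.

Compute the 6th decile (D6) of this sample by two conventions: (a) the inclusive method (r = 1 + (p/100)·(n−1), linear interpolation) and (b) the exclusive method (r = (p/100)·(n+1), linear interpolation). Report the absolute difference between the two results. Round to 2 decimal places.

0.20

n = 20.
(a) r = 12.4; between ranks 12 (54) and 13 (55): 54.4.
(b) r = 12.6; between ranks 12 (54) and 13 (55): 54.6.
|54.4 − 54.6| = 0.2.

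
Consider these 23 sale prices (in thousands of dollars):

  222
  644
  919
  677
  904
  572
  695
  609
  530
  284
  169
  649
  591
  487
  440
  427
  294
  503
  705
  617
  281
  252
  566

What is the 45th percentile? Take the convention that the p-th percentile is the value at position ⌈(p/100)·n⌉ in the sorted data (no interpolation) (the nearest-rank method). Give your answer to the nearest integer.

530

Sorted: 169, 222, 252, 281, 284, 294, 427, 440, 487, 503, 530, 566, 572, 591, 609, 617, 644, 649, 677, 695, 705, 904, 919.
n = 23.
Position = ⌈45/100 · 23⌉ = ⌈10.35⌉ = 11.
The value at rank 11 is 530.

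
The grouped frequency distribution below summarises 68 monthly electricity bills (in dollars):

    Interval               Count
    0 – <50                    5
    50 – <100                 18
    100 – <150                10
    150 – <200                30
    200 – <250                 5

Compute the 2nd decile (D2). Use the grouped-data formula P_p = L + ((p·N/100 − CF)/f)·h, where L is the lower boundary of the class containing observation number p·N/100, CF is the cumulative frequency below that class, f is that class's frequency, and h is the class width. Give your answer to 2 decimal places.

N = 68; target position k = 20/100 · 68 = 13.6.
Cumulative frequencies: 5, 23, 33, 63, 68.
Observation 13.6 falls in the class 50 – <100.
L = 50, CF = 5, f = 18, h = 50.
P20 = 50 + ((13.6 − 5)/18)·50 = 50 + 23.8889 = 73.8889.

73.89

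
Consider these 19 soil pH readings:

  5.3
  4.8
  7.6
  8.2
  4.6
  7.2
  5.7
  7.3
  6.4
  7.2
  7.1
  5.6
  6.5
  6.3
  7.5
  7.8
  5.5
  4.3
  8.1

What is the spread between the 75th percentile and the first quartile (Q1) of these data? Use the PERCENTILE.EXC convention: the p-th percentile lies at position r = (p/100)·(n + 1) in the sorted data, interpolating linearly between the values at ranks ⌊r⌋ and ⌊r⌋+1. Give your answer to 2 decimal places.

2.00

Sorted: 4.3, 4.6, 4.8, 5.3, 5.5, 5.6, 5.7, 6.3, 6.4, 6.5, 7.1, 7.2, 7.2, 7.3, 7.5, 7.6, 7.8, 8.1, 8.2.
n = 19.
P25: r = 5 (integer) → 5.5.
P75: r = 15 (integer) → 7.5.
Difference: 7.5 − 5.5 = 2.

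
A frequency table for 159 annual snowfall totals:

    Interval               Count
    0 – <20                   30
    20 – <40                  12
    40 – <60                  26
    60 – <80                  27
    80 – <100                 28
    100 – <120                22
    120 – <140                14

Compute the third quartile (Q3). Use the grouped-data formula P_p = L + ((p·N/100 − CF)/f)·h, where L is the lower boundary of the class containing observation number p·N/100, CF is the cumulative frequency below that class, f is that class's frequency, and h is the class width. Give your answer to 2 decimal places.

N = 159; target position k = 75/100 · 159 = 119.25.
Cumulative frequencies: 30, 42, 68, 95, 123, 145, 159.
Observation 119.25 falls in the class 80 – <100.
L = 80, CF = 95, f = 28, h = 20.
P75 = 80 + ((119.25 − 95)/28)·20 = 80 + 17.3214 = 97.3214.

97.32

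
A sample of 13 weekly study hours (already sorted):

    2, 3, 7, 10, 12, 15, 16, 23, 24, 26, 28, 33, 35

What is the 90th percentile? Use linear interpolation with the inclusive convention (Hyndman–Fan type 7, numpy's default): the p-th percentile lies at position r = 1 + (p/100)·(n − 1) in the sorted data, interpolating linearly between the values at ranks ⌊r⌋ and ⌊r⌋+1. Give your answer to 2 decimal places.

32.00

n = 13.
r = 1 + (90/100)·(13 − 1) = 1 + 10.8 = 11.8.
Rank 11 is 28 and rank 12 is 33.
Interpolate: 28 + 0.8·(33 − 28) = 28 + 0.8·5 = 32.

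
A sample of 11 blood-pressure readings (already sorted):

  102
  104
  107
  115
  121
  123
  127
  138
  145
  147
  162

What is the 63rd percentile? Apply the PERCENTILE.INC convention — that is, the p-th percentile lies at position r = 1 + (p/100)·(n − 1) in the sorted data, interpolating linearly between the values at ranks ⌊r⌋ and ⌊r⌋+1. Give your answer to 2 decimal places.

n = 11.
r = 1 + (63/100)·(11 − 1) = 1 + 6.3 = 7.3.
Rank 7 is 127 and rank 8 is 138.
Interpolate: 127 + 0.3·(138 − 127) = 127 + 0.3·11 = 130.3.

130.30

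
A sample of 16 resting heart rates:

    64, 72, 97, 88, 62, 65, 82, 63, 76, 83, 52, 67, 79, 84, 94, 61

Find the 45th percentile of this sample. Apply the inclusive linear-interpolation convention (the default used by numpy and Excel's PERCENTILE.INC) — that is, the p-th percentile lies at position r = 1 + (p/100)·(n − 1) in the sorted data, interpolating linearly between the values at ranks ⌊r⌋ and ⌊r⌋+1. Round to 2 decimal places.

70.75

Sorted: 52, 61, 62, 63, 64, 65, 67, 72, 76, 79, 82, 83, 84, 88, 94, 97.
n = 16.
r = 1 + (45/100)·(16 − 1) = 1 + 6.75 = 7.75.
Rank 7 is 67 and rank 8 is 72.
Interpolate: 67 + 0.75·(72 − 67) = 67 + 0.75·5 = 70.75.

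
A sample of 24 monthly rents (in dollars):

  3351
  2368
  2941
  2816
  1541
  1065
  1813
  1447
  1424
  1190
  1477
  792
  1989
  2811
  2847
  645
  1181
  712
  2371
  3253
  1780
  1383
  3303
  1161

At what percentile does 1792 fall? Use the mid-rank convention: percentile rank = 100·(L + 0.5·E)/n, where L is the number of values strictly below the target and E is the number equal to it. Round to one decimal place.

54.2

Sorted: 645, 712, 792, 1065, 1161, 1181, 1190, 1383, 1424, 1447, 1477, 1541, 1780, 1813, 1989, 2368, 2371, 2811, 2816, 2847, 2941, 3253, 3303, 3351.
Count below 1792: L = 13; count equal: E = 0; n = 24.
Percentile rank = 100·(13 + 0.5·0)/24 = 100·13/24 = 54.17.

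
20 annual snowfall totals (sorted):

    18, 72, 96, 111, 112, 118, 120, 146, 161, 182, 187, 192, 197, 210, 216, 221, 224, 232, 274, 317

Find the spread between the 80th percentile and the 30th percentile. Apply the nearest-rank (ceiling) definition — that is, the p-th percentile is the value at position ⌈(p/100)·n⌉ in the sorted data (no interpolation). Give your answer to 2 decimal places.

103.00

n = 20.
P30: rank ⌈30/100·20⌉ = 6 → 118.
P80: rank ⌈80/100·20⌉ = 16 → 221.
Difference: 221 − 118 = 103.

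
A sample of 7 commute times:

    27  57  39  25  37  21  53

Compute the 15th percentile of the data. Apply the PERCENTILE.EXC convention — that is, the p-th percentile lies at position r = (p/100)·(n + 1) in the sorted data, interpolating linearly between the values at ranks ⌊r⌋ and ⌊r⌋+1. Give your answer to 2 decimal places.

Sorted: 21, 25, 27, 37, 39, 53, 57.
n = 7.
r = (15/100)·(7 + 1) = 1.2.
Rank 1 is 21 and rank 2 is 25.
Interpolate: 21 + 0.2·(25 − 21) = 21 + 0.2·4 = 21.8.

21.80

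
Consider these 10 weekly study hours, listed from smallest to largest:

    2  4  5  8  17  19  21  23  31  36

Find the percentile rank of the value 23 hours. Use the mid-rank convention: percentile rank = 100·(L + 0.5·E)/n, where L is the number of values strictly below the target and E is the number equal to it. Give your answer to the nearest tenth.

75.0

Count below 23: L = 7; count equal: E = 1; n = 10.
Percentile rank = 100·(7 + 0.5·1)/10 = 100·7.5/10 = 75.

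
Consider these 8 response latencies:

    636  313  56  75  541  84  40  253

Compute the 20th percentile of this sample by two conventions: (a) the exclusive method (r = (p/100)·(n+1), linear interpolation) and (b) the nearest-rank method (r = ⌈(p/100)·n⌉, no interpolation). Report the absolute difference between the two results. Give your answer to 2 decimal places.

3.20

Sorted: 40, 56, 75, 84, 253, 313, 541, 636.
n = 8.
(a) r = 1.8; between ranks 1 (40) and 2 (56): 52.8.
(b) the nearest-rank method: rank 2 → 56.
|52.8 − 56| = 3.2.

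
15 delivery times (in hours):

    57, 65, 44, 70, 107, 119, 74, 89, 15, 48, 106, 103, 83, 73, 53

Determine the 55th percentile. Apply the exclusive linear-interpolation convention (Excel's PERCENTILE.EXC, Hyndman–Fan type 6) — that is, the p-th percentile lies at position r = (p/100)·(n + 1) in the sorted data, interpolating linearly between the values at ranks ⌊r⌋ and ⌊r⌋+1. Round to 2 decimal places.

73.80

Sorted: 15, 44, 48, 53, 57, 65, 70, 73, 74, 83, 89, 103, 106, 107, 119.
n = 15.
r = (55/100)·(15 + 1) = 8.8.
Rank 8 is 73 and rank 9 is 74.
Interpolate: 73 + 0.8·(74 − 73) = 73 + 0.8·1 = 73.8.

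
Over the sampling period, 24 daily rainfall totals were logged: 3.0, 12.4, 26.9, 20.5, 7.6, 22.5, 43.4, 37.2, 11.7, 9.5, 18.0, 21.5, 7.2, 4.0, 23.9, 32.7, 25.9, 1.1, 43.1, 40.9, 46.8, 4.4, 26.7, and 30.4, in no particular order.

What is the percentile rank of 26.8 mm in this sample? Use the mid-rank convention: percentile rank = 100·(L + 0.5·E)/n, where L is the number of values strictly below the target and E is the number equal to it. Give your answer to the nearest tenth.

Sorted: 1.1, 3.0, 4.0, 4.4, 7.2, 7.6, 9.5, 11.7, 12.4, 18.0, 20.5, 21.5, 22.5, 23.9, 25.9, 26.7, 26.9, 30.4, 32.7, 37.2, 40.9, 43.1, 43.4, 46.8.
Count below 26.8: L = 16; count equal: E = 0; n = 24.
Percentile rank = 100·(16 + 0.5·0)/24 = 100·16/24 = 66.67.

66.7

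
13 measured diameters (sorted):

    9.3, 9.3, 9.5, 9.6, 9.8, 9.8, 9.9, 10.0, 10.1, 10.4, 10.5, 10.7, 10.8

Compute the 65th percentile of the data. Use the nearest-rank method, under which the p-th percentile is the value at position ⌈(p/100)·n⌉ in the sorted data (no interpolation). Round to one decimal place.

n = 13.
Position = ⌈65/100 · 13⌉ = ⌈8.45⌉ = 9.
The value at rank 9 is 10.1.

10.1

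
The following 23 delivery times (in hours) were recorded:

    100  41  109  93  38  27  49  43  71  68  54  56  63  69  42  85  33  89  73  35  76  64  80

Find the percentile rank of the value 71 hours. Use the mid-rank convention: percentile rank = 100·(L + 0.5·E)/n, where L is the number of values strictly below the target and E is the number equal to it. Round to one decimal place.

63.0

Sorted: 27, 33, 35, 38, 41, 42, 43, 49, 54, 56, 63, 64, 68, 69, 71, 73, 76, 80, 85, 89, 93, 100, 109.
Count below 71: L = 14; count equal: E = 1; n = 23.
Percentile rank = 100·(14 + 0.5·1)/23 = 100·14.5/23 = 63.04.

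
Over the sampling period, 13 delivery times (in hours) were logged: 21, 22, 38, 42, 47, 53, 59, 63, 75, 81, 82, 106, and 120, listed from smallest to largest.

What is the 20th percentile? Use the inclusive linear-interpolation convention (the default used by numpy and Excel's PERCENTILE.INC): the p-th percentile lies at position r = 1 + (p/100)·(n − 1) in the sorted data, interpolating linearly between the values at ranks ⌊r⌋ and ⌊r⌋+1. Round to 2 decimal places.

39.60

n = 13.
r = 1 + (20/100)·(13 − 1) = 1 + 2.4 = 3.4.
Rank 3 is 38 and rank 4 is 42.
Interpolate: 38 + 0.4·(42 − 38) = 38 + 0.4·4 = 39.6.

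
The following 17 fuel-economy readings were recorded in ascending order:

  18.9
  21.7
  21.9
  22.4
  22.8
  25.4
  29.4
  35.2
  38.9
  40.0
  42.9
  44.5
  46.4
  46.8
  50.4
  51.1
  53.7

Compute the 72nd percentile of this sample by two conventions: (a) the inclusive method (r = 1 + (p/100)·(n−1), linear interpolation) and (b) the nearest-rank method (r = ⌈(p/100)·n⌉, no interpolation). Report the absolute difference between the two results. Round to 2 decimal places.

n = 17.
(a) r = 12.52; between ranks 12 (44.5) and 13 (46.4): 45.488.
(b) the nearest-rank method: rank 13 → 46.4.
|45.488 − 46.4| = 0.912.

0.91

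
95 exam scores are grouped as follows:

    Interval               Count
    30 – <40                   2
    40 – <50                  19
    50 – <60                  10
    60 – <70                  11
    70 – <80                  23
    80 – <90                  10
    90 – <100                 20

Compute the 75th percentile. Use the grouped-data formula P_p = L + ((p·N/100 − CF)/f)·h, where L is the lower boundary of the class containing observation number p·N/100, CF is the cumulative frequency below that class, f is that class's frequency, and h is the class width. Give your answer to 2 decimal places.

86.25

N = 95; target position k = 75/100 · 95 = 71.25.
Cumulative frequencies: 2, 21, 31, 42, 65, 75, 95.
Observation 71.25 falls in the class 80 – <90.
L = 80, CF = 65, f = 10, h = 10.
P75 = 80 + ((71.25 − 65)/10)·10 = 80 + 6.25 = 86.25.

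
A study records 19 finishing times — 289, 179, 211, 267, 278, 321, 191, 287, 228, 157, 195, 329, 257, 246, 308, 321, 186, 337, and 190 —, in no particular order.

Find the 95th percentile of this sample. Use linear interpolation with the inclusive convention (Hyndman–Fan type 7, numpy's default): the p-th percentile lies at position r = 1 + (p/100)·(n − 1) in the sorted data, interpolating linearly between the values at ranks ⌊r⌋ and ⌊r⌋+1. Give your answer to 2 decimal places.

Sorted: 157, 179, 186, 190, 191, 195, 211, 228, 246, 257, 267, 278, 287, 289, 308, 321, 321, 329, 337.
n = 19.
r = 1 + (95/100)·(19 − 1) = 1 + 17.1 = 18.1.
Rank 18 is 329 and rank 19 is 337.
Interpolate: 329 + 0.1·(337 − 329) = 329 + 0.1·8 = 329.8.

329.80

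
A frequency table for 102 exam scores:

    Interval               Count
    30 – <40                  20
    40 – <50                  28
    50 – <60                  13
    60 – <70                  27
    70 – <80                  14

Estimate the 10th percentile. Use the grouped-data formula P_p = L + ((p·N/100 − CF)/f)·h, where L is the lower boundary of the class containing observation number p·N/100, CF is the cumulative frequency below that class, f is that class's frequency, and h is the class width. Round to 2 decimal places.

35.10

N = 102; target position k = 10/100 · 102 = 10.2.
Cumulative frequencies: 20, 48, 61, 88, 102.
Observation 10.2 falls in the class 30 – <40.
L = 30, CF = 0, f = 20, h = 10.
P10 = 30 + ((10.2 − 0)/20)·10 = 30 + 5.1 = 35.1.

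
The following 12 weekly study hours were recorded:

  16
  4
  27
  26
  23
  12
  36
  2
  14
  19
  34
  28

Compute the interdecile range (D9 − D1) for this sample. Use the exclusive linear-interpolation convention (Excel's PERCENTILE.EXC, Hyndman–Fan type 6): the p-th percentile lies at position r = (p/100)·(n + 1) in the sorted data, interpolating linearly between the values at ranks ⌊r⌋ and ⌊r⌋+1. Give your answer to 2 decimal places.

Sorted: 2, 4, 12, 14, 16, 19, 23, 26, 27, 28, 34, 36.
n = 12.
P10: r = 1.3; ranks 1–2 are 2, 4; interpolating gives 2.6.
P90: r = 11.7; ranks 11–12 are 34, 36; interpolating gives 35.4.
Difference: 35.4 − 2.6 = 32.8.

32.80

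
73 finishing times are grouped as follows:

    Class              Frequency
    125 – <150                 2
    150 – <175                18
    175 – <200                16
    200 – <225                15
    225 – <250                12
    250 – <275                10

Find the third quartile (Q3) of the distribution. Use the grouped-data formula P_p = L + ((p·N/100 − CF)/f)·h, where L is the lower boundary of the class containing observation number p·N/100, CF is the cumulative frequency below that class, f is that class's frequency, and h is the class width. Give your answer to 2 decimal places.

232.81

N = 73; target position k = 75/100 · 73 = 54.75.
Cumulative frequencies: 2, 20, 36, 51, 63, 73.
Observation 54.75 falls in the class 225 – <250.
L = 225, CF = 51, f = 12, h = 25.
P75 = 225 + ((54.75 − 51)/12)·25 = 225 + 7.8125 = 232.812.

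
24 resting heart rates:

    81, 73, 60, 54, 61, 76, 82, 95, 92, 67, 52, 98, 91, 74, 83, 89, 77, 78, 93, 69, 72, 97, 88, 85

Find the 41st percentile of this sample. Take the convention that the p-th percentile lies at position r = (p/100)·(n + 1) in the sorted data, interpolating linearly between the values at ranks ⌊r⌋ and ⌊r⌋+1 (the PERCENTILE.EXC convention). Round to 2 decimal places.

76.25

Sorted: 52, 54, 60, 61, 67, 69, 72, 73, 74, 76, 77, 78, 81, 82, 83, 85, 88, 89, 91, 92, 93, 95, 97, 98.
n = 24.
r = (41/100)·(24 + 1) = 10.25.
Rank 10 is 76 and rank 11 is 77.
Interpolate: 76 + 0.25·(77 − 76) = 76 + 0.25·1 = 76.25.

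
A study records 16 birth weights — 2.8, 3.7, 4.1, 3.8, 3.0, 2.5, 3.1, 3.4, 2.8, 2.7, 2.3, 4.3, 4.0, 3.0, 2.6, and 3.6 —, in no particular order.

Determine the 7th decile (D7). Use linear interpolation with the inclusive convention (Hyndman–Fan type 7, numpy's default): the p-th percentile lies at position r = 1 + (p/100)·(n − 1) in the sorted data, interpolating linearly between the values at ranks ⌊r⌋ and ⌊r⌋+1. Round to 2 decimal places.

Sorted: 2.3, 2.5, 2.6, 2.7, 2.8, 2.8, 3.0, 3.0, 3.1, 3.4, 3.6, 3.7, 3.8, 4.0, 4.1, 4.3.
n = 16.
r = 1 + (70/100)·(16 − 1) = 1 + 10.5 = 11.5.
Rank 11 is 3.6 and rank 12 is 3.7.
Interpolate: 3.6 + 0.5·(3.7 − 3.6) = 3.6 + 0.5·0.1 = 3.65.

3.65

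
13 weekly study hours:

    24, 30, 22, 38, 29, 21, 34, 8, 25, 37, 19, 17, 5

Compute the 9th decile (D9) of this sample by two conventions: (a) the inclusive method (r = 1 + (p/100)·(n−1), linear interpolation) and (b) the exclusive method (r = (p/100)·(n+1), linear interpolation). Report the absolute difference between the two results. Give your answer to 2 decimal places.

1.20

Sorted: 5, 8, 17, 19, 21, 22, 24, 25, 29, 30, 34, 37, 38.
n = 13.
(a) r = 11.8; between ranks 11 (34) and 12 (37): 36.4.
(b) r = 12.6; between ranks 12 (37) and 13 (38): 37.6.
|36.4 − 37.6| = 1.2.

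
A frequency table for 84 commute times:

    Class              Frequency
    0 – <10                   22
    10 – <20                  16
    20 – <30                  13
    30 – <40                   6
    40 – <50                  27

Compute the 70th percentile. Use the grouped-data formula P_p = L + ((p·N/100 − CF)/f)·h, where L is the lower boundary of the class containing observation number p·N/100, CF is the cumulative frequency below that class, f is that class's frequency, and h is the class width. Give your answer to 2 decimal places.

N = 84; target position k = 70/100 · 84 = 58.8.
Cumulative frequencies: 22, 38, 51, 57, 84.
Observation 58.8 falls in the class 40 – <50.
L = 40, CF = 57, f = 27, h = 10.
P70 = 40 + ((58.8 − 57)/27)·10 = 40 + 0.666667 = 40.6667.

40.67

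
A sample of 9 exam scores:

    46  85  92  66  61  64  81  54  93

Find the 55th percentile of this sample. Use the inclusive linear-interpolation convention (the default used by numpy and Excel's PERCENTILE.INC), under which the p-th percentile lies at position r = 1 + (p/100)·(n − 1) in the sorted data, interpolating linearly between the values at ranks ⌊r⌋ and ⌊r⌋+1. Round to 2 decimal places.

Sorted: 46, 54, 61, 64, 66, 81, 85, 92, 93.
n = 9.
r = 1 + (55/100)·(9 − 1) = 1 + 4.4 = 5.4.
Rank 5 is 66 and rank 6 is 81.
Interpolate: 66 + 0.4·(81 − 66) = 66 + 0.4·15 = 72.

72.00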